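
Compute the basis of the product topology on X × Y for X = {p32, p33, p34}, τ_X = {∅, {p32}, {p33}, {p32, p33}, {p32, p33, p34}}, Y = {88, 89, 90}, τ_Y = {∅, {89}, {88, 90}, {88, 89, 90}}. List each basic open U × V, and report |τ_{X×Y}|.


Basis B = {∅ × ∅, {p32} × {89}, {p33} × {89}, {p32} × {88, 90}, {p32, p33} × {89}, {p33} × {88, 90}, {p32} × {88, 89, 90}, {p32, p33, p34} × {89}, {p33} × {88, 89, 90}, {p32, p33} × {88, 90}, {p32, p33} × {88, 89, 90}, {p32, p33, p34} × {88, 90}, {p32, p33, p34} × {88, 89, 90}}; |τ_{X×Y}| = 25.

Enumerate products U × V with U ∈ τ_X, V ∈ τ_Y (deduplicated):
  ∅ × ∅ = {} (∅)
  {p32} × {89} = {(p32,89)}
  {p33} × {89} = {(p33,89)}
  {p32} × {88, 90} = {(p32,88), (p32,90)}
  {p32, p33} × {89} = {(p32,89), (p33,89)}
  {p33} × {88, 90} = {(p33,88), (p33,90)}
  {p32} × {88, 89, 90} = {(p32,88), (p32,89), (p32,90)}
  {p32, p33, p34} × {89} = {(p32,89), (p33,89), (p34,89)}
  {p33} × {88, 89, 90} = {(p33,88), (p33,89), (p33,90)}
  {p32, p33} × {88, 90} = {(p32,88), (p32,90), (p33,88), (p33,90)}
  {p32, p33} × {88, 89, 90} = {(p32,88), (p32,89), (p32,90), (p33,88), (p33,89), (p33,90)}
  {p32, p33, p34} × {88, 90} = {(p32,88), (p32,90), (p33,88), (p33,90), (p34,88), (p34,90)}
  {p32, p33, p34} × {88, 89, 90} = {(p32,88), (p32,89), (p32,90), (p33,88), (p33,89), (p33,90), (p34,88), (p34,89), (p34,90)}
These 13 distinct sets form the basis B.
Close under arbitrary unions to get τ_{X×Y}; counting gives |τ_{X×Y}| = 25.


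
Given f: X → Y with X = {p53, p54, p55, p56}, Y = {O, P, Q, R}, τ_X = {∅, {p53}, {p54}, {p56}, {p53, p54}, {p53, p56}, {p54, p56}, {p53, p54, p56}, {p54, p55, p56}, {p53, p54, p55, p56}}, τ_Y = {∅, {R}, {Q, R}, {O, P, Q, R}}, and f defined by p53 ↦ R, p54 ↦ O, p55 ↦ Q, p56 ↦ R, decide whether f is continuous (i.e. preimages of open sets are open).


f is NOT continuous.

Compute f^{-1}(U) for each U ∈ τ_Y:
  U = ∅: f^{-1}(U) = ∅ ∈ τ_X ✓.
  U = {R}: f^{-1}(U) = {p53, p56} ∈ τ_X ✓.
  U = {Q, R}: f^{-1}(U) = {p53, p55, p56} ∉ τ_X ✗.
  U = {O, P, Q, R}: f^{-1}(U) = {p53, p54, p55, p56} ∈ τ_X ✓.
Found U = {Q, R} with f^{-1}(U) = {p53, p55, p56} not in τ_X. Therefore f is NOT continuous.


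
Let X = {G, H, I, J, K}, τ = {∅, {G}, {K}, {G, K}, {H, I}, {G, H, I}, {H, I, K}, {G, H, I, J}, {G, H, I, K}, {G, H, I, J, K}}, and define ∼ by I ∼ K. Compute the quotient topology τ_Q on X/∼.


X/∼ = {[G], [H], [I=K], [J]}; |τ_Q| = 5.

Equivalence classes: [G], [H], [I=K], [J].
Quotient map π: X → X/∼ sends G ↦ [G], H ↦ [H], I ↦ [I=K], J ↦ [J], K ↦ [I=K].
For each subset V ⊆ X/∼, compute π^{-1}(V) ⊆ X and check whether π^{-1}(V) ∈ τ. V is open in τ_Q iff π^{-1}(V) ∈ τ.
  V = {}: π^{-1}(V) = ∅ ∈ τ ✓.
  V = {[G]}: π^{-1}(V) = {G} ∈ τ ✓.
  V = {[H]}: π^{-1}(V) = {H} ∉ τ ✗.
  V = {[G], [H]}: π^{-1}(V) = {G, H} ∉ τ ✗.
  V = {[I=K]}: π^{-1}(V) = {I, K} ∉ τ ✗.
  V = {[G], [I=K]}: π^{-1}(V) = {G, I, K} ∉ τ ✗.
  V = {[H], [I=K]}: π^{-1}(V) = {H, I, K} ∈ τ ✓.
  V = {[G], [H], [I=K]}: π^{-1}(V) = {G, H, I, K} ∈ τ ✓.
  V = {[J]}: π^{-1}(V) = {J} ∉ τ ✗.
  V = {[G], [J]}: π^{-1}(V) = {G, J} ∉ τ ✗.
  V = {[H], [J]}: π^{-1}(V) = {H, J} ∉ τ ✗.
  V = {[G], [H], [J]}: π^{-1}(V) = {G, H, J} ∉ τ ✗.
  V = {[I=K], [J]}: π^{-1}(V) = {I, J, K} ∉ τ ✗.
  V = {[G], [I=K], [J]}: π^{-1}(V) = {G, I, J, K} ∉ τ ✗.
  V = {[H], [I=K], [J]}: π^{-1}(V) = {H, I, J, K} ∉ τ ✗.
  V = {[G], [H], [I=K], [J]}: π^{-1}(V) = {G, H, I, J, K} ∈ τ ✓.
Open sets in the quotient: τ_Q = {{}, {[G]}, {[H], [I=K]}, {[G], [H], [I=K]}, {[G], [H], [I=K], [J]}} (5 elements).


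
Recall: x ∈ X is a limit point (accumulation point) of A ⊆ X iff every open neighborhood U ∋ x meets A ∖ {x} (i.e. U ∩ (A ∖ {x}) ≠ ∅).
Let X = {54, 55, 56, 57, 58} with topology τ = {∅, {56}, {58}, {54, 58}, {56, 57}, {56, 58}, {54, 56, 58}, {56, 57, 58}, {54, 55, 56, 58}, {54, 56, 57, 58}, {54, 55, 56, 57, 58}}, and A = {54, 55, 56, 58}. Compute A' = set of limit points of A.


A' = {54, 55, 57}

For each x ∈ X, list the open sets U ∈ τ with x ∈ U, then check whether U ∩ (A ∖ {x}) ≠ ∅ for every such U.
  x = 54: opens ∋ x are {54, 58}, {54, 56, 58}, {54, 55, 56, 58}, {54, 56, 57, 58}, {54, 55, 56, 57, 58}; each meets A ∖ {54}, so x IS a limit point.
  x = 55: opens ∋ x are {54, 55, 56, 58}, {54, 55, 56, 57, 58}; each meets A ∖ {55}, so x IS a limit point.
  x = 56: open {56} ∋ x has {56} ∩ (A ∖ {56}) = ∅, so x is NOT a limit point.
  x = 57: opens ∋ x are {56, 57}, {56, 57, 58}, {54, 56, 57, 58}, {54, 55, 56, 57, 58}; each meets A ∖ {57}, so x IS a limit point.
  x = 58: open {58} ∋ x has {58} ∩ (A ∖ {58}) = ∅, so x is NOT a limit point.
Collecting: A' = {54, 55, 57}.


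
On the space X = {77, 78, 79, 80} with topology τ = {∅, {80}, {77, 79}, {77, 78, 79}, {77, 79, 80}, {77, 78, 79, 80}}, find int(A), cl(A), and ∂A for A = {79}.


int(A) = ∅, cl(A) = {77, 78, 79}, ∂A = {77, 78, 79}.

Closed sets in (X, τ) are complements of opens:
  closed(X, τ) = {∅, {78}, {80}, {78, 80}, {77, 78, 79}, {77, 78, 79, 80}}.
int(A) = ⋃ {U ∈ τ : U ⊆ A}. Opens contained in A: ∅.
Taking the union of these: int(A) = ∅.
cl(A) = ⋂ {C closed : A ⊆ C}. Closed sets containing A: {77, 78, 79}, {77, 78, 79, 80}.
Intersecting these: cl(A) = {77, 78, 79}.
∂A = cl(A) ∖ int(A) = {77, 78, 79} ∖ ∅ = {77, 78, 79}.


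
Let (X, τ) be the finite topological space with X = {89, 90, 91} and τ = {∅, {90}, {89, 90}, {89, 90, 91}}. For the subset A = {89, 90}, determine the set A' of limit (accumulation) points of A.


A' = {89, 91}

For each x ∈ X, list the open sets U ∈ τ with x ∈ U, then check whether U ∩ (A ∖ {x}) ≠ ∅ for every such U.
  x = 89: opens ∋ x are {89, 90}, {89, 90, 91}; each meets A ∖ {89}, so x IS a limit point.
  x = 90: open {90} ∋ x has {90} ∩ (A ∖ {90}) = ∅, so x is NOT a limit point.
  x = 91: opens ∋ x are {89, 90, 91}; each meets A ∖ {91}, so x IS a limit point.
Collecting: A' = {89, 91}.


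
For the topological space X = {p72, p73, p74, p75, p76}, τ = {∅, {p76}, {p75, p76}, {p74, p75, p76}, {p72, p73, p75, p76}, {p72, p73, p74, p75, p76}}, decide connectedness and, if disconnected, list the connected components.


(X, τ) is connected.

Find clopen sets (U ∈ τ with X ∖ U ∈ τ):
  U = ∅, X ∖ U = {p72, p73, p74, p75, p76} — both open, so U is clopen.
  U = {p72, p73, p74, p75, p76}, X ∖ U = ∅ — both open, so U is clopen.
Only trivial clopens (∅ and X) exist, so (X, τ) is connected.
Compute connected components by grouping points that agree on all clopens:
  component: {p72, p73, p74, p75, p76}


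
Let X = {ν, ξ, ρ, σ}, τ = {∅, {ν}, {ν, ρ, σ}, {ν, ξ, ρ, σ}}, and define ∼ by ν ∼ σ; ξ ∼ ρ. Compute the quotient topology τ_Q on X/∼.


X/∼ = {[ν=σ], [ξ=ρ]}; |τ_Q| = 2.

Equivalence classes: [ν=σ], [ξ=ρ].
Quotient map π: X → X/∼ sends ν ↦ [ν=σ], ξ ↦ [ξ=ρ], ρ ↦ [ξ=ρ], σ ↦ [ν=σ].
For each subset V ⊆ X/∼, compute π^{-1}(V) ⊆ X and check whether π^{-1}(V) ∈ τ. V is open in τ_Q iff π^{-1}(V) ∈ τ.
  V = {}: π^{-1}(V) = ∅ ∈ τ ✓.
  V = {[ν=σ]}: π^{-1}(V) = {ν, σ} ∉ τ ✗.
  V = {[ξ=ρ]}: π^{-1}(V) = {ξ, ρ} ∉ τ ✗.
  V = {[ν=σ], [ξ=ρ]}: π^{-1}(V) = {ν, ξ, ρ, σ} ∈ τ ✓.
Open sets in the quotient: τ_Q = {{}, {[ν=σ], [ξ=ρ]}} (2 elements).


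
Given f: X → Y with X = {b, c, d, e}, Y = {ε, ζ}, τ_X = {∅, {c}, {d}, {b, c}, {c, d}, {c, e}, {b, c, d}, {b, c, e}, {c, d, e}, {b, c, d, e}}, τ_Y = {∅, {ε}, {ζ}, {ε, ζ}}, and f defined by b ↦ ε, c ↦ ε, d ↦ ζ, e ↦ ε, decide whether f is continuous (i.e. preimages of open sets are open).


f IS continuous.

Compute f^{-1}(U) for each U ∈ τ_Y:
  U = ∅: f^{-1}(U) = ∅ ∈ τ_X ✓.
  U = {ε}: f^{-1}(U) = {b, c, e} ∈ τ_X ✓.
  U = {ζ}: f^{-1}(U) = {d} ∈ τ_X ✓.
  U = {ε, ζ}: f^{-1}(U) = {b, c, d, e} ∈ τ_X ✓.
Every preimage lies in τ_X, so f IS continuous.


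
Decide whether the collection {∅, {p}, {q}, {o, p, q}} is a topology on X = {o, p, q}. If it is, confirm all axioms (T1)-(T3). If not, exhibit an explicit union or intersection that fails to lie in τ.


τ is NOT a topology on X.

Axiom (T1): ∅ ∈ τ? Yes; X ∈ τ? Yes.
Axiom (T2/T3): check pairwise unions and intersections of members of τ.
Counterexample for (T2): {p} ∪ {q} = {p, q} ∉ τ. Therefore τ is NOT a topology.


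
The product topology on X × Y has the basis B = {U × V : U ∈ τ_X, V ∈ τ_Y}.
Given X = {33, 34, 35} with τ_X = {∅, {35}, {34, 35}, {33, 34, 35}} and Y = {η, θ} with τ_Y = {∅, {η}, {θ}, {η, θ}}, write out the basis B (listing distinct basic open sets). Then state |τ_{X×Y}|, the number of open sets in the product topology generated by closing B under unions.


Basis B = {∅ × ∅, {35} × {η}, {35} × {θ}, {34, 35} × {η}, {34, 35} × {θ}, {35} × {η, θ}, {33, 34, 35} × {η}, {33, 34, 35} × {θ}, {34, 35} × {η, θ}, {33, 34, 35} × {η, θ}}; |τ_{X×Y}| = 16.

Enumerate products U × V with U ∈ τ_X, V ∈ τ_Y (deduplicated):
  ∅ × ∅ = {} (∅)
  {35} × {η} = {(35,η)}
  {35} × {θ} = {(35,θ)}
  {34, 35} × {η} = {(34,η), (35,η)}
  {34, 35} × {θ} = {(34,θ), (35,θ)}
  {35} × {η, θ} = {(35,η), (35,θ)}
  {33, 34, 35} × {η} = {(33,η), (34,η), (35,η)}
  {33, 34, 35} × {θ} = {(33,θ), (34,θ), (35,θ)}
  {34, 35} × {η, θ} = {(34,η), (34,θ), (35,η), (35,θ)}
  {33, 34, 35} × {η, θ} = {(33,η), (33,θ), (34,η), (34,θ), (35,η), (35,θ)}
These 10 distinct sets form the basis B.
Close under arbitrary unions to get τ_{X×Y}; counting gives |τ_{X×Y}| = 16.


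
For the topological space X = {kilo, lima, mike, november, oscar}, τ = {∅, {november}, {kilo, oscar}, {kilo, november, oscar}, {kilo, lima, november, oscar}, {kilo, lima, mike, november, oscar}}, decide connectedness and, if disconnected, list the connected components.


(X, τ) is connected.

Find clopen sets (U ∈ τ with X ∖ U ∈ τ):
  U = ∅, X ∖ U = {kilo, lima, mike, november, oscar} — both open, so U is clopen.
  U = {kilo, lima, mike, november, oscar}, X ∖ U = ∅ — both open, so U is clopen.
Only trivial clopens (∅ and X) exist, so (X, τ) is connected.
Compute connected components by grouping points that agree on all clopens:
  component: {kilo, lima, mike, november, oscar}


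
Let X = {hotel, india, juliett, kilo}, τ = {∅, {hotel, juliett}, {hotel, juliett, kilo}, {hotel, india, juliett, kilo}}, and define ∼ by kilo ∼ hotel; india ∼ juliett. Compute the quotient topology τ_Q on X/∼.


X/∼ = {[hotel=kilo], [india=juliett]}; |τ_Q| = 2.

Equivalence classes: [hotel=kilo], [india=juliett].
Quotient map π: X → X/∼ sends hotel ↦ [hotel=kilo], india ↦ [india=juliett], juliett ↦ [india=juliett], kilo ↦ [hotel=kilo].
For each subset V ⊆ X/∼, compute π^{-1}(V) ⊆ X and check whether π^{-1}(V) ∈ τ. V is open in τ_Q iff π^{-1}(V) ∈ τ.
  V = {}: π^{-1}(V) = ∅ ∈ τ ✓.
  V = {[hotel=kilo]}: π^{-1}(V) = {hotel, kilo} ∉ τ ✗.
  V = {[india=juliett]}: π^{-1}(V) = {india, juliett} ∉ τ ✗.
  V = {[hotel=kilo], [india=juliett]}: π^{-1}(V) = {hotel, india, juliett, kilo} ∈ τ ✓.
Open sets in the quotient: τ_Q = {{}, {[hotel=kilo], [india=juliett]}} (2 elements).


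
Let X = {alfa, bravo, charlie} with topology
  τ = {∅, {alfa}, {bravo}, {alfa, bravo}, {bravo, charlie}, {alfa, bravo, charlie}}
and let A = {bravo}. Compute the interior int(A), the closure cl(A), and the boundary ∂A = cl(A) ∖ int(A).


int(A) = {bravo}, cl(A) = {bravo, charlie}, ∂A = {charlie}.

Closed sets in (X, τ) are complements of opens:
  closed(X, τ) = {∅, {alfa}, {charlie}, {alfa, charlie}, {bravo, charlie}, {alfa, bravo, charlie}}.
int(A) = ⋃ {U ∈ τ : U ⊆ A}. Opens contained in A: ∅, {bravo}.
Taking the union of these: int(A) = {bravo}.
cl(A) = ⋂ {C closed : A ⊆ C}. Closed sets containing A: {bravo, charlie}, {alfa, bravo, charlie}.
Intersecting these: cl(A) = {bravo, charlie}.
∂A = cl(A) ∖ int(A) = {bravo, charlie} ∖ {bravo} = {charlie}.


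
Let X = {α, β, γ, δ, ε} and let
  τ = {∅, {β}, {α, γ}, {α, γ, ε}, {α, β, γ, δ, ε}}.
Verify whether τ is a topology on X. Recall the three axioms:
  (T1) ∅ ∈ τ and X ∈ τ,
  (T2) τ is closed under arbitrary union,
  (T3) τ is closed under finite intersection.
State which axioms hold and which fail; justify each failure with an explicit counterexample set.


τ is NOT a topology on X.

Axiom (T1): ∅ ∈ τ? Yes; X ∈ τ? Yes.
Axiom (T2/T3): check pairwise unions and intersections of members of τ.
Counterexample for (T2): {β} ∪ {α, γ} = {α, β, γ} ∉ τ. Therefore τ is NOT a topology.


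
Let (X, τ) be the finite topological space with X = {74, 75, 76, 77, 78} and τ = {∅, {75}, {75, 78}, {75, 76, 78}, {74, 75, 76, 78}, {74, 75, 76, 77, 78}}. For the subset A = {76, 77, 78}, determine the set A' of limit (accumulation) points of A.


A' = {74, 76, 77}

For each x ∈ X, list the open sets U ∈ τ with x ∈ U, then check whether U ∩ (A ∖ {x}) ≠ ∅ for every such U.
  x = 74: opens ∋ x are {74, 75, 76, 78}, {74, 75, 76, 77, 78}; each meets A ∖ {74}, so x IS a limit point.
  x = 75: open {75} ∋ x has {75} ∩ (A ∖ {75}) = ∅, so x is NOT a limit point.
  x = 76: opens ∋ x are {75, 76, 78}, {74, 75, 76, 78}, {74, 75, 76, 77, 78}; each meets A ∖ {76}, so x IS a limit point.
  x = 77: opens ∋ x are {74, 75, 76, 77, 78}; each meets A ∖ {77}, so x IS a limit point.
  x = 78: open {75, 78} ∋ x has {75, 78} ∩ (A ∖ {78}) = ∅, so x is NOT a limit point.
Collecting: A' = {74, 76, 77}.


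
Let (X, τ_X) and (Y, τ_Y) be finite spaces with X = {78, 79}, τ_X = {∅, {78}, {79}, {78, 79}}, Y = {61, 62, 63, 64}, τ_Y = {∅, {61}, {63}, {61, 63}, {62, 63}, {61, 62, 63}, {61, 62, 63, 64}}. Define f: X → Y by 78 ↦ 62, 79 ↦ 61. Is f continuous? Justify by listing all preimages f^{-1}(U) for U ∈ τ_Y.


f IS continuous.

Compute f^{-1}(U) for each U ∈ τ_Y:
  U = ∅: f^{-1}(U) = ∅ ∈ τ_X ✓.
  U = {61}: f^{-1}(U) = {79} ∈ τ_X ✓.
  U = {63}: f^{-1}(U) = ∅ ∈ τ_X ✓.
  U = {61, 63}: f^{-1}(U) = {79} ∈ τ_X ✓.
  U = {62, 63}: f^{-1}(U) = {78} ∈ τ_X ✓.
  U = {61, 62, 63}: f^{-1}(U) = {78, 79} ∈ τ_X ✓.
  U = {61, 62, 63, 64}: f^{-1}(U) = {78, 79} ∈ τ_X ✓.
Every preimage lies in τ_X, so f IS continuous.


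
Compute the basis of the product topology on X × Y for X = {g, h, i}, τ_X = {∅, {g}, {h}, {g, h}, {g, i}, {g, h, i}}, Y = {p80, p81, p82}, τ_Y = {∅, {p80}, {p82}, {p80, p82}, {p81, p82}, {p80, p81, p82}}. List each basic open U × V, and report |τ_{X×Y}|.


Basis B = {∅ × ∅, {g} × {p80}, {g} × {p82}, {h} × {p80}, {h} × {p82}, {g} × {p80, p82}, {g, h} × {p80}, {g, i} × {p80}, {g} × {p81, p82}, {g, h} × {p82}, {g, i} × {p82}, {h} × {p80, p82}, {h} × {p81, p82}, {g} × {p80, p81, p82}, {g, h, i} × {p80}, {g, h, i} × {p82}, {h} × {p80, p81, p82}, {g, h} × {p80, p82}, {g, i} × {p80, p82}, {g, h} × {p81, p82}, {g, i} × {p81, p82}, {g, h} × {p80, p81, p82}, {g, i} × {p80, p81, p82}, {g, h, i} × {p80, p82}, {g, h, i} × {p81, p82}, {g, h, i} × {p80, p81, p82}}; |τ_{X×Y}| = 108.

Enumerate products U × V with U ∈ τ_X, V ∈ τ_Y (deduplicated):
  ∅ × ∅ = {} (∅)
  {g} × {p80} = {(g,p80)}
  {g} × {p82} = {(g,p82)}
  {h} × {p80} = {(h,p80)}
  {h} × {p82} = {(h,p82)}
  {g} × {p80, p82} = {(g,p80), (g,p82)}
  {g, h} × {p80} = {(g,p80), (h,p80)}
  {g, i} × {p80} = {(g,p80), (i,p80)}
  {g} × {p81, p82} = {(g,p81), (g,p82)}
  {g, h} × {p82} = {(g,p82), (h,p82)}
  {g, i} × {p82} = {(g,p82), (i,p82)}
  {h} × {p80, p82} = {(h,p80), (h,p82)}
  {h} × {p81, p82} = {(h,p81), (h,p82)}
  {g} × {p80, p81, p82} = {(g,p80), (g,p81), (g,p82)}
  {g, h, i} × {p80} = {(g,p80), (h,p80), (i,p80)}
  {g, h, i} × {p82} = {(g,p82), (h,p82), (i,p82)}
  {h} × {p80, p81, p82} = {(h,p80), (h,p81), (h,p82)}
  {g, h} × {p80, p82} = {(g,p80), (g,p82), (h,p80), (h,p82)}
  {g, i} × {p80, p82} = {(g,p80), (g,p82), (i,p80), (i,p82)}
  {g, h} × {p81, p82} = {(g,p81), (g,p82), (h,p81), (h,p82)}
  {g, i} × {p81, p82} = {(g,p81), (g,p82), (i,p81), (i,p82)}
  {g, h} × {p80, p81, p82} = {(g,p80), (g,p81), (g,p82), (h,p80), (h,p81), (h,p82)}
  {g, i} × {p80, p81, p82} = {(g,p80), (g,p81), (g,p82), (i,p80), (i,p81), (i,p82)}
  {g, h, i} × {p80, p82} = {(g,p80), (g,p82), (h,p80), (h,p82), (i,p80), (i,p82)}
  {g, h, i} × {p81, p82} = {(g,p81), (g,p82), (h,p81), (h,p82), (i,p81), (i,p82)}
  {g, h, i} × {p80, p81, p82} = {(g,p80), (g,p81), (g,p82), (h,p80), (h,p81), (h,p82), (i,p80), (i,p81), (i,p82)}
These 26 distinct sets form the basis B.
Close under arbitrary unions to get τ_{X×Y}; counting gives |τ_{X×Y}| = 108.


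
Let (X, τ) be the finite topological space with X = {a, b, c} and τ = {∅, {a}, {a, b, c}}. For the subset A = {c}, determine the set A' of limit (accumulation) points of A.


A' = {b}

For each x ∈ X, list the open sets U ∈ τ with x ∈ U, then check whether U ∩ (A ∖ {x}) ≠ ∅ for every such U.
  x = a: open {a} ∋ x has {a} ∩ (A ∖ {a}) = ∅, so x is NOT a limit point.
  x = b: opens ∋ x are {a, b, c}; each meets A ∖ {b}, so x IS a limit point.
  x = c: open {a, b, c} ∋ x has {a, b, c} ∩ (A ∖ {c}) = ∅, so x is NOT a limit point.
Collecting: A' = {b}.


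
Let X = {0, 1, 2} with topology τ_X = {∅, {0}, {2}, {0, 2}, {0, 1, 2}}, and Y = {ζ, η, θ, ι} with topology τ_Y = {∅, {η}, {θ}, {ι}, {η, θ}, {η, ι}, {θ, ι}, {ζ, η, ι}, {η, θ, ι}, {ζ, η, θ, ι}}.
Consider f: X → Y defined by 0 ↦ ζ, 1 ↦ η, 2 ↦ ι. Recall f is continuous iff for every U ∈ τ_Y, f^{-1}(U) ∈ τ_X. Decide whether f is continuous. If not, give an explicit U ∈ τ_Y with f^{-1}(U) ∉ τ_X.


f is NOT continuous.

Compute f^{-1}(U) for each U ∈ τ_Y:
  U = ∅: f^{-1}(U) = ∅ ∈ τ_X ✓.
  U = {η}: f^{-1}(U) = {1} ∉ τ_X ✗.
  U = {θ}: f^{-1}(U) = ∅ ∈ τ_X ✓.
  U = {ι}: f^{-1}(U) = {2} ∈ τ_X ✓.
  U = {η, θ}: f^{-1}(U) = {1} ∉ τ_X ✗.
  U = {η, ι}: f^{-1}(U) = {1, 2} ∉ τ_X ✗.
  U = {θ, ι}: f^{-1}(U) = {2} ∈ τ_X ✓.
  U = {ζ, η, ι}: f^{-1}(U) = {0, 1, 2} ∈ τ_X ✓.
  U = {η, θ, ι}: f^{-1}(U) = {1, 2} ∉ τ_X ✗.
  U = {ζ, η, θ, ι}: f^{-1}(U) = {0, 1, 2} ∈ τ_X ✓.
Found U = {η} with f^{-1}(U) = {1} not in τ_X. Therefore f is NOT continuous.


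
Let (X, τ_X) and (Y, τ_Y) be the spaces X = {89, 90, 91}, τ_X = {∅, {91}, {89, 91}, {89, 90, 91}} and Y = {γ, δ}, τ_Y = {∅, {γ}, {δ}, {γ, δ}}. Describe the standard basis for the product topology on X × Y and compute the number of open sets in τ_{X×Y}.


Basis B = {∅ × ∅, {91} × {γ}, {91} × {δ}, {89, 91} × {γ}, {89, 91} × {δ}, {91} × {γ, δ}, {89, 90, 91} × {γ}, {89, 90, 91} × {δ}, {89, 91} × {γ, δ}, {89, 90, 91} × {γ, δ}}; |τ_{X×Y}| = 16.

Enumerate products U × V with U ∈ τ_X, V ∈ τ_Y (deduplicated):
  ∅ × ∅ = {} (∅)
  {91} × {γ} = {(91,γ)}
  {91} × {δ} = {(91,δ)}
  {89, 91} × {γ} = {(89,γ), (91,γ)}
  {89, 91} × {δ} = {(89,δ), (91,δ)}
  {91} × {γ, δ} = {(91,γ), (91,δ)}
  {89, 90, 91} × {γ} = {(89,γ), (90,γ), (91,γ)}
  {89, 90, 91} × {δ} = {(89,δ), (90,δ), (91,δ)}
  {89, 91} × {γ, δ} = {(89,γ), (89,δ), (91,γ), (91,δ)}
  {89, 90, 91} × {γ, δ} = {(89,γ), (89,δ), (90,γ), (90,δ), (91,γ), (91,δ)}
These 10 distinct sets form the basis B.
Close under arbitrary unions to get τ_{X×Y}; counting gives |τ_{X×Y}| = 16.


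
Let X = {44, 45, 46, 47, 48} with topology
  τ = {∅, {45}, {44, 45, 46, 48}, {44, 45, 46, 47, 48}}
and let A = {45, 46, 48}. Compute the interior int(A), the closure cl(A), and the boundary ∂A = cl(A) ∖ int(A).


int(A) = {45}, cl(A) = {44, 45, 46, 47, 48}, ∂A = {44, 46, 47, 48}.

Closed sets in (X, τ) are complements of opens:
  closed(X, τ) = {∅, {47}, {44, 46, 47, 48}, {44, 45, 46, 47, 48}}.
int(A) = ⋃ {U ∈ τ : U ⊆ A}. Opens contained in A: ∅, {45}.
Taking the union of these: int(A) = {45}.
cl(A) = ⋂ {C closed : A ⊆ C}. Closed sets containing A: {44, 45, 46, 47, 48}.
Intersecting these: cl(A) = {44, 45, 46, 47, 48}.
∂A = cl(A) ∖ int(A) = {44, 45, 46, 47, 48} ∖ {45} = {44, 46, 47, 48}.


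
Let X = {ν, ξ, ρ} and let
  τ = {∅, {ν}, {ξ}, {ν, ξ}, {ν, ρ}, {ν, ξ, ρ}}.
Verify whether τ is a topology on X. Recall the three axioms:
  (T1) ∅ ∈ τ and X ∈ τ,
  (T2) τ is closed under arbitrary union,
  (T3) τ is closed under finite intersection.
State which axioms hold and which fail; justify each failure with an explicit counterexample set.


τ IS a topology on X.

Axiom (T1): ∅ ∈ τ? Yes; X ∈ τ? Yes.
Axiom (T2/T3): check pairwise unions and intersections of members of τ.
All pairwise intersections and unions checked — each lies in τ. Therefore τ satisfies (T1), (T2), (T3): it IS a topology on X.


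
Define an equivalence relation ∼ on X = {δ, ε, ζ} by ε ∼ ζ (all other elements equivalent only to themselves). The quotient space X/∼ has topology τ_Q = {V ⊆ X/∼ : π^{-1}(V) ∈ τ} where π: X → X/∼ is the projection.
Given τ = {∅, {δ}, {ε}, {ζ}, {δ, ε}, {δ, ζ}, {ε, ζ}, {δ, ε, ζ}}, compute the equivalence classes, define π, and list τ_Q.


X/∼ = {[δ], [ε=ζ]}; |τ_Q| = 4.

Equivalence classes: [δ], [ε=ζ].
Quotient map π: X → X/∼ sends δ ↦ [δ], ε ↦ [ε=ζ], ζ ↦ [ε=ζ].
For each subset V ⊆ X/∼, compute π^{-1}(V) ⊆ X and check whether π^{-1}(V) ∈ τ. V is open in τ_Q iff π^{-1}(V) ∈ τ.
  V = {}: π^{-1}(V) = ∅ ∈ τ ✓.
  V = {[δ]}: π^{-1}(V) = {δ} ∈ τ ✓.
  V = {[ε=ζ]}: π^{-1}(V) = {ε, ζ} ∈ τ ✓.
  V = {[δ], [ε=ζ]}: π^{-1}(V) = {δ, ε, ζ} ∈ τ ✓.
Open sets in the quotient: τ_Q = {{}, {[δ]}, {[ε=ζ]}, {[δ], [ε=ζ]}} (4 elements).


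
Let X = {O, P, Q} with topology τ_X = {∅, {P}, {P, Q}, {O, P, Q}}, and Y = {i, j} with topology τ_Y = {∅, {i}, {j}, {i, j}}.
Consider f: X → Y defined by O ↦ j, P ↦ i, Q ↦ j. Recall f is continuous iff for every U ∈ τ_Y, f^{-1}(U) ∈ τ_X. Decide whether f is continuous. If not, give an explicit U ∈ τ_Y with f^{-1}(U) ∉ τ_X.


f is NOT continuous.

Compute f^{-1}(U) for each U ∈ τ_Y:
  U = ∅: f^{-1}(U) = ∅ ∈ τ_X ✓.
  U = {i}: f^{-1}(U) = {P} ∈ τ_X ✓.
  U = {j}: f^{-1}(U) = {O, Q} ∉ τ_X ✗.
  U = {i, j}: f^{-1}(U) = {O, P, Q} ∈ τ_X ✓.
Found U = {j} with f^{-1}(U) = {O, Q} not in τ_X. Therefore f is NOT continuous.


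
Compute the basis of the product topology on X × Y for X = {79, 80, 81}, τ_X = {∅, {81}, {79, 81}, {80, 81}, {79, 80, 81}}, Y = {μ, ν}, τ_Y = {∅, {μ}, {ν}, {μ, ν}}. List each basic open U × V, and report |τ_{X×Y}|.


Basis B = {∅ × ∅, {81} × {μ}, {81} × {ν}, {79, 81} × {μ}, {79, 81} × {ν}, {80, 81} × {μ}, {80, 81} × {ν}, {81} × {μ, ν}, {79, 80, 81} × {μ}, {79, 80, 81} × {ν}, {79, 81} × {μ, ν}, {80, 81} × {μ, ν}, {79, 80, 81} × {μ, ν}}; |τ_{X×Y}| = 25.

Enumerate products U × V with U ∈ τ_X, V ∈ τ_Y (deduplicated):
  ∅ × ∅ = {} (∅)
  {81} × {μ} = {(81,μ)}
  {81} × {ν} = {(81,ν)}
  {79, 81} × {μ} = {(79,μ), (81,μ)}
  {79, 81} × {ν} = {(79,ν), (81,ν)}
  {80, 81} × {μ} = {(80,μ), (81,μ)}
  {80, 81} × {ν} = {(80,ν), (81,ν)}
  {81} × {μ, ν} = {(81,μ), (81,ν)}
  {79, 80, 81} × {μ} = {(79,μ), (80,μ), (81,μ)}
  {79, 80, 81} × {ν} = {(79,ν), (80,ν), (81,ν)}
  {79, 81} × {μ, ν} = {(79,μ), (79,ν), (81,μ), (81,ν)}
  {80, 81} × {μ, ν} = {(80,μ), (80,ν), (81,μ), (81,ν)}
  {79, 80, 81} × {μ, ν} = {(79,μ), (79,ν), (80,μ), (80,ν), (81,μ), (81,ν)}
These 13 distinct sets form the basis B.
Close under arbitrary unions to get τ_{X×Y}; counting gives |τ_{X×Y}| = 25.


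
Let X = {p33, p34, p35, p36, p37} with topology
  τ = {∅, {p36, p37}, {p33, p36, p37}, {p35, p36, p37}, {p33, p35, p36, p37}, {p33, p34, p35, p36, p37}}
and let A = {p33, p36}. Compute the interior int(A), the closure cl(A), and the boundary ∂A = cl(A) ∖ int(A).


int(A) = ∅, cl(A) = {p33, p34, p35, p36, p37}, ∂A = {p33, p34, p35, p36, p37}.

Closed sets in (X, τ) are complements of opens:
  closed(X, τ) = {∅, {p34}, {p33, p34}, {p34, p35}, {p33, p34, p35}, {p33, p34, p35, p36, p37}}.
int(A) = ⋃ {U ∈ τ : U ⊆ A}. Opens contained in A: ∅.
Taking the union of these: int(A) = ∅.
cl(A) = ⋂ {C closed : A ⊆ C}. Closed sets containing A: {p33, p34, p35, p36, p37}.
Intersecting these: cl(A) = {p33, p34, p35, p36, p37}.
∂A = cl(A) ∖ int(A) = {p33, p34, p35, p36, p37} ∖ ∅ = {p33, p34, p35, p36, p37}.


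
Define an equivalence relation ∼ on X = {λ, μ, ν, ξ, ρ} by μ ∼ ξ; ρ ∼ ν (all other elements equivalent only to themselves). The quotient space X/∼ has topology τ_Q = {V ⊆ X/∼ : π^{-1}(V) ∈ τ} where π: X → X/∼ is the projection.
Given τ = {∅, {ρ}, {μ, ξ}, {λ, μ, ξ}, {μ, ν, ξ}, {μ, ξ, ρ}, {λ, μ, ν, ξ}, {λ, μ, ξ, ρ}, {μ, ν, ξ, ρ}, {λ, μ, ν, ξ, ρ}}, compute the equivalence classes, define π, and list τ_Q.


X/∼ = {[λ], [μ=ξ], [ν=ρ]}; |τ_Q| = 5.

Equivalence classes: [λ], [μ=ξ], [ν=ρ].
Quotient map π: X → X/∼ sends λ ↦ [λ], μ ↦ [μ=ξ], ν ↦ [ν=ρ], ξ ↦ [μ=ξ], ρ ↦ [ν=ρ].
For each subset V ⊆ X/∼, compute π^{-1}(V) ⊆ X and check whether π^{-1}(V) ∈ τ. V is open in τ_Q iff π^{-1}(V) ∈ τ.
  V = {}: π^{-1}(V) = ∅ ∈ τ ✓.
  V = {[λ]}: π^{-1}(V) = {λ} ∉ τ ✗.
  V = {[μ=ξ]}: π^{-1}(V) = {μ, ξ} ∈ τ ✓.
  V = {[λ], [μ=ξ]}: π^{-1}(V) = {λ, μ, ξ} ∈ τ ✓.
  V = {[ν=ρ]}: π^{-1}(V) = {ν, ρ} ∉ τ ✗.
  V = {[λ], [ν=ρ]}: π^{-1}(V) = {λ, ν, ρ} ∉ τ ✗.
  V = {[μ=ξ], [ν=ρ]}: π^{-1}(V) = {μ, ν, ξ, ρ} ∈ τ ✓.
  V = {[λ], [μ=ξ], [ν=ρ]}: π^{-1}(V) = {λ, μ, ν, ξ, ρ} ∈ τ ✓.
Open sets in the quotient: τ_Q = {{}, {[μ=ξ]}, {[λ], [μ=ξ]}, {[μ=ξ], [ν=ρ]}, {[λ], [μ=ξ], [ν=ρ]}} (5 elements).


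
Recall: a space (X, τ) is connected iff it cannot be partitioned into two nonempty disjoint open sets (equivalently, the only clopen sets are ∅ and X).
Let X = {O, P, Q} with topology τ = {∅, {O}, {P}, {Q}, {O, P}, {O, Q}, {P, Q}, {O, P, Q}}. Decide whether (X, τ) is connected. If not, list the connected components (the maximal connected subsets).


(X, τ) is disconnected; components = [{O}, {P}, {Q}].

Find clopen sets (U ∈ τ with X ∖ U ∈ τ):
  U = ∅, X ∖ U = {O, P, Q} — both open, so U is clopen.
  U = {O}, X ∖ U = {P, Q} — both open, so U is clopen.
  U = {P}, X ∖ U = {O, Q} — both open, so U is clopen.
  U = {Q}, X ∖ U = {O, P} — both open, so U is clopen.
  U = {O, P}, X ∖ U = {Q} — both open, so U is clopen.
  U = {O, Q}, X ∖ U = {P} — both open, so U is clopen.
  U = {P, Q}, X ∖ U = {O} — both open, so U is clopen.
  U = {O, P, Q}, X ∖ U = ∅ — both open, so U is clopen.
Nontrivial clopen(s) exist: e.g. {O, Q}. So (X, τ) is disconnected.
Compute connected components by grouping points that agree on all clopens:
  component: {O}
  component: {P}
  component: {Q}


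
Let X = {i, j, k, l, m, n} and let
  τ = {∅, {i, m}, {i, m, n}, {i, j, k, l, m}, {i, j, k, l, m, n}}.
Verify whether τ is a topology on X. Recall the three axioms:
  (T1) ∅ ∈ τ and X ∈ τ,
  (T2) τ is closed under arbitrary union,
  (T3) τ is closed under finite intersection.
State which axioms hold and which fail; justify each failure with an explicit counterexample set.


τ IS a topology on X.

Axiom (T1): ∅ ∈ τ? Yes; X ∈ τ? Yes.
Axiom (T2/T3): check pairwise unions and intersections of members of τ.
All pairwise intersections and unions checked — each lies in τ. Therefore τ satisfies (T1), (T2), (T3): it IS a topology on X.


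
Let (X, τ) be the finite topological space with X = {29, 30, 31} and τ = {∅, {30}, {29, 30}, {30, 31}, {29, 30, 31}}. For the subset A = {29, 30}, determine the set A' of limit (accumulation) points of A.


A' = {29, 31}

For each x ∈ X, list the open sets U ∈ τ with x ∈ U, then check whether U ∩ (A ∖ {x}) ≠ ∅ for every such U.
  x = 29: opens ∋ x are {29, 30}, {29, 30, 31}; each meets A ∖ {29}, so x IS a limit point.
  x = 30: open {30} ∋ x has {30} ∩ (A ∖ {30}) = ∅, so x is NOT a limit point.
  x = 31: opens ∋ x are {30, 31}, {29, 30, 31}; each meets A ∖ {31}, so x IS a limit point.
Collecting: A' = {29, 31}.


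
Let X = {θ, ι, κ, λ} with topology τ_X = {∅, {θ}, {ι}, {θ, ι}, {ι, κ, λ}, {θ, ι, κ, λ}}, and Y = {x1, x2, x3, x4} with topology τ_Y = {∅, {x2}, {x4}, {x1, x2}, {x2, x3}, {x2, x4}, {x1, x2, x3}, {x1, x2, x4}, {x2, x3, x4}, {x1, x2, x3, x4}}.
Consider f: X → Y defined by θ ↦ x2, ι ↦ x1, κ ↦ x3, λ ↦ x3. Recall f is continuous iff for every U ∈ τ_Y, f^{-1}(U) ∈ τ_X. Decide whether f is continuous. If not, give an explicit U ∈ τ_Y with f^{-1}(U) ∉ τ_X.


f is NOT continuous.

Compute f^{-1}(U) for each U ∈ τ_Y:
  U = ∅: f^{-1}(U) = ∅ ∈ τ_X ✓.
  U = {x2}: f^{-1}(U) = {θ} ∈ τ_X ✓.
  U = {x4}: f^{-1}(U) = ∅ ∈ τ_X ✓.
  U = {x1, x2}: f^{-1}(U) = {θ, ι} ∈ τ_X ✓.
  U = {x2, x3}: f^{-1}(U) = {θ, κ, λ} ∉ τ_X ✗.
  U = {x2, x4}: f^{-1}(U) = {θ} ∈ τ_X ✓.
  U = {x1, x2, x3}: f^{-1}(U) = {θ, ι, κ, λ} ∈ τ_X ✓.
  U = {x1, x2, x4}: f^{-1}(U) = {θ, ι} ∈ τ_X ✓.
  U = {x2, x3, x4}: f^{-1}(U) = {θ, κ, λ} ∉ τ_X ✗.
  U = {x1, x2, x3, x4}: f^{-1}(U) = {θ, ι, κ, λ} ∈ τ_X ✓.
Found U = {x2, x3} with f^{-1}(U) = {θ, κ, λ} not in τ_X. Therefore f is NOT continuous.


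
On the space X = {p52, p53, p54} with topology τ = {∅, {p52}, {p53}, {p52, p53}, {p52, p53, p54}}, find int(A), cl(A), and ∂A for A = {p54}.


int(A) = ∅, cl(A) = {p54}, ∂A = {p54}.

Closed sets in (X, τ) are complements of opens:
  closed(X, τ) = {∅, {p54}, {p52, p54}, {p53, p54}, {p52, p53, p54}}.
int(A) = ⋃ {U ∈ τ : U ⊆ A}. Opens contained in A: ∅.
Taking the union of these: int(A) = ∅.
cl(A) = ⋂ {C closed : A ⊆ C}. Closed sets containing A: {p54}, {p52, p54}, {p53, p54}, {p52, p53, p54}.
Intersecting these: cl(A) = {p54}.
∂A = cl(A) ∖ int(A) = {p54} ∖ ∅ = {p54}.


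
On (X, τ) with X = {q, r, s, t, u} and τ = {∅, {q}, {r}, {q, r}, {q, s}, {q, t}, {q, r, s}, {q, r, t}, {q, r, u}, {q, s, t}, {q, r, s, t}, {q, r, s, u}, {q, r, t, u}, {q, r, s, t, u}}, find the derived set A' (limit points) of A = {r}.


A' = {u}

For each x ∈ X, list the open sets U ∈ τ with x ∈ U, then check whether U ∩ (A ∖ {x}) ≠ ∅ for every such U.
  x = q: open {q} ∋ x has {q} ∩ (A ∖ {q}) = ∅, so x is NOT a limit point.
  x = r: open {r} ∋ x has {r} ∩ (A ∖ {r}) = ∅, so x is NOT a limit point.
  x = s: open {q, s} ∋ x has {q, s} ∩ (A ∖ {s}) = ∅, so x is NOT a limit point.
  x = t: open {q, t} ∋ x has {q, t} ∩ (A ∖ {t}) = ∅, so x is NOT a limit point.
  x = u: opens ∋ x are {q, r, u}, {q, r, s, u}, {q, r, t, u}, {q, r, s, t, u}; each meets A ∖ {u}, so x IS a limit point.
Collecting: A' = {u}.


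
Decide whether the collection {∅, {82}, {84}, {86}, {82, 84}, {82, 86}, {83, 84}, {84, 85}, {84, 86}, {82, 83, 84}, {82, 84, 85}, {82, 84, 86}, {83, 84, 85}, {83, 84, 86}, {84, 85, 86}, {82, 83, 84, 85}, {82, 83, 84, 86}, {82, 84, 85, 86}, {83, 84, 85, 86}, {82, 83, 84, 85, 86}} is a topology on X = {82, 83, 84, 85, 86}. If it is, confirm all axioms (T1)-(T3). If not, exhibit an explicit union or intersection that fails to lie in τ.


τ IS a topology on X.

Axiom (T1): ∅ ∈ τ? Yes; X ∈ τ? Yes.
Axiom (T2/T3): check pairwise unions and intersections of members of τ.
All pairwise intersections and unions checked — each lies in τ. Therefore τ satisfies (T1), (T2), (T3): it IS a topology on X.


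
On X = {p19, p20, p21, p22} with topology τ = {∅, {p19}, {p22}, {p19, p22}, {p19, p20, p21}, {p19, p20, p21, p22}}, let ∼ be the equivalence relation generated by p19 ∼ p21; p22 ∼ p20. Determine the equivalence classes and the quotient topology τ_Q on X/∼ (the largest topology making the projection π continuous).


X/∼ = {[p19=p21], [p20=p22]}; |τ_Q| = 2.

Equivalence classes: [p19=p21], [p20=p22].
Quotient map π: X → X/∼ sends p19 ↦ [p19=p21], p20 ↦ [p20=p22], p21 ↦ [p19=p21], p22 ↦ [p20=p22].
For each subset V ⊆ X/∼, compute π^{-1}(V) ⊆ X and check whether π^{-1}(V) ∈ τ. V is open in τ_Q iff π^{-1}(V) ∈ τ.
  V = {}: π^{-1}(V) = ∅ ∈ τ ✓.
  V = {[p19=p21]}: π^{-1}(V) = {p19, p21} ∉ τ ✗.
  V = {[p20=p22]}: π^{-1}(V) = {p20, p22} ∉ τ ✗.
  V = {[p19=p21], [p20=p22]}: π^{-1}(V) = {p19, p20, p21, p22} ∈ τ ✓.
Open sets in the quotient: τ_Q = {{}, {[p19=p21], [p20=p22]}} (2 elements).


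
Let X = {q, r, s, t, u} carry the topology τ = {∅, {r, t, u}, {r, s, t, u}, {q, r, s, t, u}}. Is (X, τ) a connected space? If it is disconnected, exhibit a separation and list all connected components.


(X, τ) is connected.

Find clopen sets (U ∈ τ with X ∖ U ∈ τ):
  U = ∅, X ∖ U = {q, r, s, t, u} — both open, so U is clopen.
  U = {q, r, s, t, u}, X ∖ U = ∅ — both open, so U is clopen.
Only trivial clopens (∅ and X) exist, so (X, τ) is connected.
Compute connected components by grouping points that agree on all clopens:
  component: {q, r, s, t, u}


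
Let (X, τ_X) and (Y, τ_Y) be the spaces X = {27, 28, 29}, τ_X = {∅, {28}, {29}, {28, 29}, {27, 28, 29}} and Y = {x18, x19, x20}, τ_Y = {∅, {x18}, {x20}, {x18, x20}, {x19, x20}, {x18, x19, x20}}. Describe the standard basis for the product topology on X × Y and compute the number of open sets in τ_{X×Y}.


Basis B = {∅ × ∅, {28} × {x18}, {28} × {x20}, {29} × {x18}, {29} × {x20}, {28} × {x18, x20}, {28, 29} × {x18}, {28} × {x19, x20}, {28, 29} × {x20}, {29} × {x18, x20}, {29} × {x19, x20}, {27, 28, 29} × {x18}, {27, 28, 29} × {x20}, {28} × {x18, x19, x20}, {29} × {x18, x19, x20}, {28, 29} × {x18, x20}, {28, 29} × {x19, x20}, {27, 28, 29} × {x18, x20}, {27, 28, 29} × {x19, x20}, {28, 29} × {x18, x19, x20}, {27, 28, 29} × {x18, x19, x20}}; |τ_{X×Y}| = 70.

Enumerate products U × V with U ∈ τ_X, V ∈ τ_Y (deduplicated):
  ∅ × ∅ = {} (∅)
  {28} × {x18} = {(28,x18)}
  {28} × {x20} = {(28,x20)}
  {29} × {x18} = {(29,x18)}
  {29} × {x20} = {(29,x20)}
  {28} × {x18, x20} = {(28,x18), (28,x20)}
  {28, 29} × {x18} = {(28,x18), (29,x18)}
  {28} × {x19, x20} = {(28,x19), (28,x20)}
  {28, 29} × {x20} = {(28,x20), (29,x20)}
  {29} × {x18, x20} = {(29,x18), (29,x20)}
  {29} × {x19, x20} = {(29,x19), (29,x20)}
  {27, 28, 29} × {x18} = {(27,x18), (28,x18), (29,x18)}
  {27, 28, 29} × {x20} = {(27,x20), (28,x20), (29,x20)}
  {28} × {x18, x19, x20} = {(28,x18), (28,x19), (28,x20)}
  {29} × {x18, x19, x20} = {(29,x18), (29,x19), (29,x20)}
  {28, 29} × {x18, x20} = {(28,x18), (28,x20), (29,x18), (29,x20)}
  {28, 29} × {x19, x20} = {(28,x19), (28,x20), (29,x19), (29,x20)}
  {27, 28, 29} × {x18, x20} = {(27,x18), (27,x20), (28,x18), (28,x20), (29,x18), (29,x20)}
  {27, 28, 29} × {x19, x20} = {(27,x19), (27,x20), (28,x19), (28,x20), (29,x19), (29,x20)}
  {28, 29} × {x18, x19, x20} = {(28,x18), (28,x19), (28,x20), (29,x18), (29,x19), (29,x20)}
  {27, 28, 29} × {x18, x19, x20} = {(27,x18), (27,x19), (27,x20), (28,x18), (28,x19), (28,x20), (29,x18), (29,x19), (29,x20)}
These 21 distinct sets form the basis B.
Close under arbitrary unions to get τ_{X×Y}; counting gives |τ_{X×Y}| = 70.


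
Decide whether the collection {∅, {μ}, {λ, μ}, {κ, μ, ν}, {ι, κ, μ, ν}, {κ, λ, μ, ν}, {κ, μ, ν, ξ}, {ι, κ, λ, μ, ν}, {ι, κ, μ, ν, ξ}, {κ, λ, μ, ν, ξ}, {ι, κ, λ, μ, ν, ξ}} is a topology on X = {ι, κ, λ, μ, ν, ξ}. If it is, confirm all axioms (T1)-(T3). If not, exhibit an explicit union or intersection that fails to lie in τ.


τ IS a topology on X.

Axiom (T1): ∅ ∈ τ? Yes; X ∈ τ? Yes.
Axiom (T2/T3): check pairwise unions and intersections of members of τ.
All pairwise intersections and unions checked — each lies in τ. Therefore τ satisfies (T1), (T2), (T3): it IS a topology on X.


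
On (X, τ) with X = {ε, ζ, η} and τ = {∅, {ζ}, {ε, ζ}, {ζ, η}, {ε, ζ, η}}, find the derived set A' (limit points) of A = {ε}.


A' = ∅

For each x ∈ X, list the open sets U ∈ τ with x ∈ U, then check whether U ∩ (A ∖ {x}) ≠ ∅ for every such U.
  x = ε: open {ε, ζ} ∋ x has {ε, ζ} ∩ (A ∖ {ε}) = ∅, so x is NOT a limit point.
  x = ζ: open {ζ} ∋ x has {ζ} ∩ (A ∖ {ζ}) = ∅, so x is NOT a limit point.
  x = η: open {ζ, η} ∋ x has {ζ, η} ∩ (A ∖ {η}) = ∅, so x is NOT a limit point.
Collecting: A' = ∅.


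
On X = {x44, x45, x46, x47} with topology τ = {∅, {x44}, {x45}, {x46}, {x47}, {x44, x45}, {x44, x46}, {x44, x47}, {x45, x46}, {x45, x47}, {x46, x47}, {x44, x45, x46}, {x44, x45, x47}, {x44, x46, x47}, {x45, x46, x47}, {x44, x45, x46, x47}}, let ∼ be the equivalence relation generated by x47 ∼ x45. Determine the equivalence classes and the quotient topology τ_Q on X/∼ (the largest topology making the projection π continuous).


X/∼ = {[x44], [x45=x47], [x46]}; |τ_Q| = 8.

Equivalence classes: [x44], [x45=x47], [x46].
Quotient map π: X → X/∼ sends x44 ↦ [x44], x45 ↦ [x45=x47], x46 ↦ [x46], x47 ↦ [x45=x47].
For each subset V ⊆ X/∼, compute π^{-1}(V) ⊆ X and check whether π^{-1}(V) ∈ τ. V is open in τ_Q iff π^{-1}(V) ∈ τ.
  V = {}: π^{-1}(V) = ∅ ∈ τ ✓.
  V = {[x44]}: π^{-1}(V) = {x44} ∈ τ ✓.
  V = {[x45=x47]}: π^{-1}(V) = {x45, x47} ∈ τ ✓.
  V = {[x44], [x45=x47]}: π^{-1}(V) = {x44, x45, x47} ∈ τ ✓.
  V = {[x46]}: π^{-1}(V) = {x46} ∈ τ ✓.
  V = {[x44], [x46]}: π^{-1}(V) = {x44, x46} ∈ τ ✓.
  V = {[x45=x47], [x46]}: π^{-1}(V) = {x45, x46, x47} ∈ τ ✓.
  V = {[x44], [x45=x47], [x46]}: π^{-1}(V) = {x44, x45, x46, x47} ∈ τ ✓.
Open sets in the quotient: τ_Q = {{}, {[x44]}, {[x45=x47]}, {[x44], [x45=x47]}, {[x46]}, {[x44], [x46]}, {[x45=x47], [x46]}, {[x44], [x45=x47], [x46]}} (8 elements).


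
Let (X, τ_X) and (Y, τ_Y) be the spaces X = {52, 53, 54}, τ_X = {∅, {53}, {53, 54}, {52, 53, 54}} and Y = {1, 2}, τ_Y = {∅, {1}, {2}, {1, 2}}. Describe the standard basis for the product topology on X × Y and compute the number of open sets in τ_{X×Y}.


Basis B = {∅ × ∅, {53} × {1}, {53} × {2}, {53} × {1, 2}, {53, 54} × {1}, {53, 54} × {2}, {52, 53, 54} × {1}, {52, 53, 54} × {2}, {53, 54} × {1, 2}, {52, 53, 54} × {1, 2}}; |τ_{X×Y}| = 16.

Enumerate products U × V with U ∈ τ_X, V ∈ τ_Y (deduplicated):
  ∅ × ∅ = {} (∅)
  {53} × {1} = {(53,1)}
  {53} × {2} = {(53,2)}
  {53} × {1, 2} = {(53,1), (53,2)}
  {53, 54} × {1} = {(53,1), (54,1)}
  {53, 54} × {2} = {(53,2), (54,2)}
  {52, 53, 54} × {1} = {(52,1), (53,1), (54,1)}
  {52, 53, 54} × {2} = {(52,2), (53,2), (54,2)}
  {53, 54} × {1, 2} = {(53,1), (53,2), (54,1), (54,2)}
  {52, 53, 54} × {1, 2} = {(52,1), (52,2), (53,1), (53,2), (54,1), (54,2)}
These 10 distinct sets form the basis B.
Close under arbitrary unions to get τ_{X×Y}; counting gives |τ_{X×Y}| = 16.


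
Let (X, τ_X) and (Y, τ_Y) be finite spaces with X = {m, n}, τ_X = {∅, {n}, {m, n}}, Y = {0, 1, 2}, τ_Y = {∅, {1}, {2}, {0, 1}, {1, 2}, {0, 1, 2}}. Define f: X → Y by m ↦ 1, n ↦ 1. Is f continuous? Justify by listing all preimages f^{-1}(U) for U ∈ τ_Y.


f IS continuous.

Compute f^{-1}(U) for each U ∈ τ_Y:
  U = ∅: f^{-1}(U) = ∅ ∈ τ_X ✓.
  U = {1}: f^{-1}(U) = {m, n} ∈ τ_X ✓.
  U = {2}: f^{-1}(U) = ∅ ∈ τ_X ✓.
  U = {0, 1}: f^{-1}(U) = {m, n} ∈ τ_X ✓.
  U = {1, 2}: f^{-1}(U) = {m, n} ∈ τ_X ✓.
  U = {0, 1, 2}: f^{-1}(U) = {m, n} ∈ τ_X ✓.
Every preimage lies in τ_X, so f IS continuous.


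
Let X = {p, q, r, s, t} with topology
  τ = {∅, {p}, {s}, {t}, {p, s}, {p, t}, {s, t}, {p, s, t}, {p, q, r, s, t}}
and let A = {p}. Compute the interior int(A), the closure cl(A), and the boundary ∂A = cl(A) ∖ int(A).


int(A) = {p}, cl(A) = {p, q, r}, ∂A = {q, r}.

Closed sets in (X, τ) are complements of opens:
  closed(X, τ) = {∅, {q, r}, {p, q, r}, {q, r, s}, {q, r, t}, {p, q, r, s}, {p, q, r, t}, {q, r, s, t}, {p, q, r, s, t}}.
int(A) = ⋃ {U ∈ τ : U ⊆ A}. Opens contained in A: ∅, {p}.
Taking the union of these: int(A) = {p}.
cl(A) = ⋂ {C closed : A ⊆ C}. Closed sets containing A: {p, q, r}, {p, q, r, s}, {p, q, r, t}, {p, q, r, s, t}.
Intersecting these: cl(A) = {p, q, r}.
∂A = cl(A) ∖ int(A) = {p, q, r} ∖ {p} = {q, r}.
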